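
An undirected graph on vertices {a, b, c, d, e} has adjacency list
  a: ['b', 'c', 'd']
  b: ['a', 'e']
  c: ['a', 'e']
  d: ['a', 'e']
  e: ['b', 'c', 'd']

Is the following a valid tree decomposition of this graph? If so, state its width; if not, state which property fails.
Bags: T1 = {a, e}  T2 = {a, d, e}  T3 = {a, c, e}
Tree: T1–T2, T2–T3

A tree decomposition must satisfy three properties: every vertex lies in some bag; for every edge, both endpoints lie together in some bag; and for every vertex, the bags containing it form a connected subtree. Here vertex b appears in no bag, so the decomposition is invalid.

No — vertex b appears in no bag.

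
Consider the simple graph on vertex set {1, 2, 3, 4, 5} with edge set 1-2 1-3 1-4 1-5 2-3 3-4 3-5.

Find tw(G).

2

A width-2 tree decomposition is:
Bags: B1 = {1, 3, 5}  B2 = {1, 3, 4}  B3 = {1, 2, 3}
Tree: B1–B2, B1–B3
The largest bag has 3 vertices, giving width 2; this decomposition certifies tw(G) ≤ 2. For the lower bound, the 3 vertices {1, 2, 3} are pairwise adjacent, and any tree decomposition puts a clique entirely inside one bag — forcing width ≥ 2. Hence tw(G) = 2 exactly.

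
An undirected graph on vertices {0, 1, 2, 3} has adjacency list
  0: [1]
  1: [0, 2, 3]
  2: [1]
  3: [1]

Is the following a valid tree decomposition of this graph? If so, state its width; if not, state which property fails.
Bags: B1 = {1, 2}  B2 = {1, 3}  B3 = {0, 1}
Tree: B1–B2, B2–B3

Checking the three conditions: (i) the bags cover all of {0, 1, 2, 3}; (ii) for each edge, some bag contains both endpoints; (iii) the bags containing any fixed vertex form a subtree. All hold, so the decomposition is valid with width 2 − 1 = 1.

Yes; width 1.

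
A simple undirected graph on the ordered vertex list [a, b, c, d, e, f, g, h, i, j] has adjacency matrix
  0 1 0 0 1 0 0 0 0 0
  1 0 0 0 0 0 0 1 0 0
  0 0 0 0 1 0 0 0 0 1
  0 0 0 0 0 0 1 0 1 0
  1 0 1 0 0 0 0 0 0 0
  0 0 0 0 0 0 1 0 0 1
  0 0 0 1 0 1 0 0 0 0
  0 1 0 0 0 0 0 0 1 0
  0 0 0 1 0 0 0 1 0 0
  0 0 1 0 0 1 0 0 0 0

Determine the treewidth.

2

A width-2 tree decomposition is:
Bags: B1 = {d, g, i}  B2 = {g, h, i}  B3 = {b, g, h}  B4 = {a, b, g}  B5 = {a, e, g}  B6 = {c, e, g}  B7 = {c, g, j}  B8 = {f, g, j}
Tree: B1–B2, B2–B3, B3–B4, B4–B5, B5–B6, B6–B7, B7–B8
The largest bag has 3 vertices, giving width 2; this decomposition certifies tw(G) ≤ 2. For the lower bound, G contains the cycle g–d–i–h–b–a–e–c–j–f–g, so G is not a forest; only forests have treewidth ≤ 1, hence tw(G) ≥ 2. The upper and lower bounds meet at 2, so that is the treewidth.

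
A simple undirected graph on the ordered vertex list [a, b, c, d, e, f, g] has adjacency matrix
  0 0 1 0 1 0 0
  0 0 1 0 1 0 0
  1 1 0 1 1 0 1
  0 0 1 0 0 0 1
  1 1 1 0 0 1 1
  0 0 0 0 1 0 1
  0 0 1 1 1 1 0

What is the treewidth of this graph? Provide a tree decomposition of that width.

Every bag has size at most 3, so the width is 3 − 1 = 2 and tw(G) ≤ 2. Conversely, {c, d, g} is a clique of size 3, and the vertices of any clique must share a bag in every tree decomposition; so some bag has ≥ 3 vertices and tw(G) ≥ 2. Therefore the treewidth is 2.

Treewidth 2.
One such decomposition:
Bags: B1 = {e, f, g}  B2 = {c, e, g}  B3 = {a, c, e}  B4 = {c, d, g}  B5 = {b, c, e}
Tree: B1–B2, B2–B3, B2–B4, B2–B5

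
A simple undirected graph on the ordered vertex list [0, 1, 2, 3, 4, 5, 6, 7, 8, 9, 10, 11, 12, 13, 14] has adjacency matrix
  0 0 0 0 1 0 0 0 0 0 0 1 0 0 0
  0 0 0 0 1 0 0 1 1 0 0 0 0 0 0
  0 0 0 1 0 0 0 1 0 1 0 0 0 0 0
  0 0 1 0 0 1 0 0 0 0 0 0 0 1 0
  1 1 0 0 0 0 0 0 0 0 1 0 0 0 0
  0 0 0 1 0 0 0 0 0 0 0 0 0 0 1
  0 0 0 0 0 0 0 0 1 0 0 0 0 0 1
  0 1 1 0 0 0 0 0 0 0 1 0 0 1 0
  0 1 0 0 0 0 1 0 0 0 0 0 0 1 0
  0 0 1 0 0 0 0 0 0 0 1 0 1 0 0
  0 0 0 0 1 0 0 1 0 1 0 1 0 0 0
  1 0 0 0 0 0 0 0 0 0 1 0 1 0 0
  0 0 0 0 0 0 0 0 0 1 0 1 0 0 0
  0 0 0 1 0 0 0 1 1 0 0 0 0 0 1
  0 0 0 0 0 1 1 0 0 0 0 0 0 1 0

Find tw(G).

A width-3 tree decomposition is:
Bags: B1 = {0, 9, 11, 12}  B2 = {0, 9, 10, 11}  B3 = {0, 4, 9, 10}  B4 = {2, 4, 9, 10}  B5 = {2, 4, 7, 10}  B6 = {1, 2, 4, 7}  B7 = {1, 2, 3, 7}  B8 = {1, 3, 7, 13}  B9 = {1, 3, 8, 13}  B10 = {3, 5, 8, 13}  B11 = {5, 8, 13, 14}  B12 = {5, 6, 8, 14}
Tree: B1–B2, B2–B3, B3–B4, B4–B5, B5–B6, B6–B7, B7–B8, B8–B9, B9–B10, B10–B11, B11–B12
Each bag holds 4 vertices, so the decomposition has width 3, which upper-bounds the treewidth. For the lower bound: the 4 vertex sets {0,11,12}, {9}, {10}, {1,2,4,7} are disjoint, each induces a connected subgraph, and every pair is joined by at least one edge of G. Contracting each set to a single vertex therefore yields K_{4} as a minor, and since treewidth is minor-monotone, tw(G) ≥ tw(K_{4}) = 3. The upper and lower bounds meet at 3, so that is the treewidth.

3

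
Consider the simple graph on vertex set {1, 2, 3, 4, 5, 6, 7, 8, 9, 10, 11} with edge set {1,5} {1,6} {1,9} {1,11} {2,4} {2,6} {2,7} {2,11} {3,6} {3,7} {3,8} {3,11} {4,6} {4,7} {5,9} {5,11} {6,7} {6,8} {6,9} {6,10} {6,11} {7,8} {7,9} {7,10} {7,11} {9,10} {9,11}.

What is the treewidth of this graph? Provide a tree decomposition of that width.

Treewidth 3.
One such decomposition:
Bags: B1 = {2, 6, 7, 11}  B2 = {2, 4, 6, 7}  B3 = {3, 6, 7, 11}  B4 = {3, 6, 7, 8}  B5 = {6, 7, 9, 11}  B6 = {1, 6, 9, 11}  B7 = {6, 7, 9, 10}  B8 = {1, 5, 9, 11}
Tree: B1–B2, B1–B3, B3–B4, B3–B5, B5–B6, B5–B7, B6–B8

The largest bag has 4 vertices, giving width 3; this decomposition certifies tw(G) ≤ 3. For the lower bound, the 4 vertices {1, 5, 9, 11} are pairwise adjacent, and any tree decomposition puts a clique entirely inside one bag — forcing width ≥ 3. Combining the bounds, tw(G) = 3.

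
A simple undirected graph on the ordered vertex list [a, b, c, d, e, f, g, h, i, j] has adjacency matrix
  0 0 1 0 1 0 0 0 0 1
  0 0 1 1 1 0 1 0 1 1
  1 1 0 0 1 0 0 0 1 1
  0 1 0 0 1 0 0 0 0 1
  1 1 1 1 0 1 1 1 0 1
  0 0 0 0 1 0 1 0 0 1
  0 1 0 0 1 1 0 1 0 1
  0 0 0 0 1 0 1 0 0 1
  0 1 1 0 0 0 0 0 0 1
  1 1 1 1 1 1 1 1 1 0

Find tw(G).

3

A width-3 tree decomposition is:
Bags: B1 = {b, e, g, j}  B2 = {e, g, h, j}  B3 = {b, c, e, j}  B4 = {e, f, g, j}  B5 = {b, c, i, j}  B6 = {b, d, e, j}  B7 = {a, c, e, j}
Tree: B1–B2, B1–B3, B2–B4, B3–B5, B1–B6, B3–B7
The largest bag has 4 vertices, giving width 3; this decomposition certifies tw(G) ≤ 3. For the lower bound, the 4 vertices {b, d, e, j} are pairwise adjacent, and any tree decomposition puts a clique entirely inside one bag — forcing width ≥ 3. The upper and lower bounds meet at 3, so that is the treewidth.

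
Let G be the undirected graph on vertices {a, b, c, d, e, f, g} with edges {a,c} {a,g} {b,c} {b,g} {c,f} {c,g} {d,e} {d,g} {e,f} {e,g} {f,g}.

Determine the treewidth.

A width-2 tree decomposition is:
Bags: B1 = {b, c, g}  B2 = {a, c, g}  B3 = {c, f, g}  B4 = {e, f, g}  B5 = {d, e, g}
Tree: B1–B2, B1–B3, B3–B4, B4–B5
The largest bag has 3 vertices, giving width 2; this decomposition certifies tw(G) ≤ 2. For the lower bound, the 3 vertices {d, e, g} are pairwise adjacent, and any tree decomposition puts a clique entirely inside one bag — forcing width ≥ 2. Combining the bounds, tw(G) = 2.

2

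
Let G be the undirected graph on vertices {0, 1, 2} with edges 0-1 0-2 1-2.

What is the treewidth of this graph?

2

A width-2 tree decomposition is:
Bags: B1 = {0, 1, 2}
Tree: (single bag)
A single bag containing all 3 vertices is trivially a valid decomposition of width 2. Conversely, {0, 1, 2} is a clique of size 3, and the vertices of any clique must share a bag in every tree decomposition; so some bag has ≥ 3 vertices and tw(G) ≥ 2. Therefore the treewidth is 2.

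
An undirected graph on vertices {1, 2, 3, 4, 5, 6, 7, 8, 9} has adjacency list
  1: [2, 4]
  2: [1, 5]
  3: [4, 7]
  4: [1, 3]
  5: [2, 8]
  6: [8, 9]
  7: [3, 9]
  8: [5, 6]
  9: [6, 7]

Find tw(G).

2

A width-2 tree decomposition is:
Bags: B1 = {3, 7, 9}  B2 = {3, 4, 9}  B3 = {1, 4, 9}  B4 = {1, 2, 9}  B5 = {2, 5, 9}  B6 = {5, 8, 9}  B7 = {6, 8, 9}
Tree: B1–B2, B2–B3, B3–B4, B4–B5, B5–B6, B6–B7
Every bag has size at most 3, so the width is 3 − 1 = 2 and tw(G) ≤ 2. The edges 9–7–3–4–1–2–5–8–6–9 form a cycle, so G is not a tree and its treewidth is at least 2. The upper and lower bounds meet at 2, so that is the treewidth.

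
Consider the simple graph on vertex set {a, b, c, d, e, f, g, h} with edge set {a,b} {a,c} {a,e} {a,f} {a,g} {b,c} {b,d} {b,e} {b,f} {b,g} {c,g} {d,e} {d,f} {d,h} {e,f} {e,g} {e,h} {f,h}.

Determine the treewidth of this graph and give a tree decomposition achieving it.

Treewidth 3.
One such decomposition:
Bags: B1 = {a, b, e, g}  B2 = {a, b, e, f}  B3 = {b, d, e, f}  B4 = {a, b, c, g}  B5 = {d, e, f, h}
Tree: B1–B2, B2–B3, B1–B4, B3–B5

Every bag has size at most 4, so the width is 4 − 1 = 3 and tw(G) ≤ 3. On the other hand G contains the 4-clique {d, e, f, h}. A clique must lie in a single bag of any decomposition, so no decomposition can have width below 3. The upper and lower bounds meet at 3, so that is the treewidth.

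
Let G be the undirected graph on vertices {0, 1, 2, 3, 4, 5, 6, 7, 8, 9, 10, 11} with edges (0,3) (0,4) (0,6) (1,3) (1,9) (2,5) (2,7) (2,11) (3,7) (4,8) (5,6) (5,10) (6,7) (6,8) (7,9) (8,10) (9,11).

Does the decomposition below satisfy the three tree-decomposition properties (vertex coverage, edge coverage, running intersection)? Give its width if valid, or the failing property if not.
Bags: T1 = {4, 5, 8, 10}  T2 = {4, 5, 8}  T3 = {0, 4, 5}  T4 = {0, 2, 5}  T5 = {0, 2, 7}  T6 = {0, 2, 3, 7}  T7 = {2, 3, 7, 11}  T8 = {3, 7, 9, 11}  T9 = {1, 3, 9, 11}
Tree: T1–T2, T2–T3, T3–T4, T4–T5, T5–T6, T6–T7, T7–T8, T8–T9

No — vertex 6 appears in no bag.

A tree decomposition must satisfy three properties: every vertex lies in some bag; for every edge, both endpoints lie together in some bag; and for every vertex, the bags containing it form a connected subtree. Here vertex 6 appears in no bag, so the decomposition is invalid.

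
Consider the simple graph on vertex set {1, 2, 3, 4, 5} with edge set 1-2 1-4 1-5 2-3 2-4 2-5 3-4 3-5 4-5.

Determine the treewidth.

3

A width-3 tree decomposition is:
Bags: B1 = {2, 3, 4, 5}  B2 = {1, 2, 4, 5}
Tree: B1–B2
Each bag holds 4 vertices, so the decomposition has width 3, which upper-bounds the treewidth. Conversely, {1, 2, 4, 5} is a clique of size 4, and the vertices of any clique must share a bag in every tree decomposition; so some bag has ≥ 4 vertices and tw(G) ≥ 3. Therefore the treewidth is 3.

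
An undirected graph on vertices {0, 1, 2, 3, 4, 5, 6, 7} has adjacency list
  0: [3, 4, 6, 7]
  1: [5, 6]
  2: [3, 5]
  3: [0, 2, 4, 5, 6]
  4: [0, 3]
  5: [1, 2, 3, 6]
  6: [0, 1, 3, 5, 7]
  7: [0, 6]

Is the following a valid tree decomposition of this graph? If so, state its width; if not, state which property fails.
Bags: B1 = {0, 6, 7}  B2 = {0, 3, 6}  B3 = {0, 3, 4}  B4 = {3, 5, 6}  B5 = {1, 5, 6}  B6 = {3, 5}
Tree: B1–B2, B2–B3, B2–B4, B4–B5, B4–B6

No — vertex 2 appears in no bag.

A tree decomposition must satisfy three properties: every vertex lies in some bag; for every edge, both endpoints lie together in some bag; and for every vertex, the bags containing it form a connected subtree. Here vertex 2 appears in no bag, so the decomposition is invalid.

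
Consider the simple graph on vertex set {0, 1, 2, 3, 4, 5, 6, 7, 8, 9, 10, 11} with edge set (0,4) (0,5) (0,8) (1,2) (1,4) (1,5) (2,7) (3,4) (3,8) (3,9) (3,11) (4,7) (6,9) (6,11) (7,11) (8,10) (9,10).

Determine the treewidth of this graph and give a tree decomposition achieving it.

Treewidth 3.
Bags: B1 = {6, 8, 9, 10}  B2 = {3, 6, 8, 9}  B3 = {3, 6, 8, 11}  B4 = {0, 3, 8, 11}  B5 = {0, 3, 4, 11}  B6 = {0, 4, 7, 11}  B7 = {0, 4, 5, 7}  B8 = {1, 4, 5, 7}  B9 = {1, 2, 5, 7}
Tree: B1–B2, B2–B3, B3–B4, B4–B5, B5–B6, B6–B7, B7–B8, B8–B9

Every bag has size at most 4, so the width is 4 − 1 = 3 and tw(G) ≤ 3. For the lower bound: the 4 vertex sets {6,9,10}, {8}, {3}, {0,4,7,11} are disjoint, each induces a connected subgraph, and every pair is joined by at least one edge of G. Contracting each set to a single vertex therefore yields K_{4} as a minor, and since treewidth is minor-monotone, tw(G) ≥ tw(K_{4}) = 3. Combining the bounds, tw(G) = 3.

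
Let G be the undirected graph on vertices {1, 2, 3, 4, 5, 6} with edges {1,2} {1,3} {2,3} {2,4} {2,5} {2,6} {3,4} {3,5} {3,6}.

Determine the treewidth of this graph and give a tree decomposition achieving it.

Every bag has size at most 3, so the width is 3 − 1 = 2 and tw(G) ≤ 2. For the lower bound, the 3 vertices {1, 2, 3} are pairwise adjacent, and any tree decomposition puts a clique entirely inside one bag — forcing width ≥ 2. Hence tw(G) = 2 exactly.

Treewidth 2.
One such decomposition:
Bags: B1 = {2, 3, 6}  B2 = {2, 3, 4}  B3 = {1, 2, 3}  B4 = {2, 3, 5}
Tree: B1–B2, B1–B3, B2–B4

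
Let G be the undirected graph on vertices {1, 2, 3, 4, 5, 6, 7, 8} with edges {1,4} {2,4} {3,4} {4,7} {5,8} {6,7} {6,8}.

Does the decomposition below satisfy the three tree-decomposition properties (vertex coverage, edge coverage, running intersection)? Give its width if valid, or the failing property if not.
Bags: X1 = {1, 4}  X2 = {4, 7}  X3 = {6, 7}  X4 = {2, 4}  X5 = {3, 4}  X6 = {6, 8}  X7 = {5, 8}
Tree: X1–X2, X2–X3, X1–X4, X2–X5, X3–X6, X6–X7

Every vertex of G appears in some bag (union = {1, 2, 3, 4, 5, 6, 7, 8}); every edge is covered by a bag; and for each vertex v the set of bags containing v is connected in the bag tree. The decomposition is therefore valid. The largest bag has 2 vertices, so the width is 1.

Yes; width 1.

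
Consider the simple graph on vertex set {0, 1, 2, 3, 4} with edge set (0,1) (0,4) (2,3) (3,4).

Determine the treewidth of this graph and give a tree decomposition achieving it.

Each bag holds 2 vertices, so the decomposition has width 1, which upper-bounds the treewidth. G has an edge, so its treewidth is at least 1. The upper and lower bounds meet at 1, so that is the treewidth.

Treewidth 1.
One optimal decomposition is:
Bags: B1 = {0, 1}  B2 = {0, 4}  B3 = {3, 4}  B4 = {2, 3}
Tree: B1–B2, B2–B3, B3–B4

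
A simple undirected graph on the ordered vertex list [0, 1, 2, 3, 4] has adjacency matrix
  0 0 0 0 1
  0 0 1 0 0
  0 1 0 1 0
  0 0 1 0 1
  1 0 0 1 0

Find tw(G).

1

A width-1 tree decomposition is:
Bags: B1 = {0, 4}  B2 = {3, 4}  B3 = {2, 3}  B4 = {1, 2}
Tree: B1–B2, B2–B3, B3–B4
Each bag holds 2 vertices, so the decomposition has width 1, which upper-bounds the treewidth. G has an edge, so its treewidth is at least 1. Combining the bounds, tw(G) = 1.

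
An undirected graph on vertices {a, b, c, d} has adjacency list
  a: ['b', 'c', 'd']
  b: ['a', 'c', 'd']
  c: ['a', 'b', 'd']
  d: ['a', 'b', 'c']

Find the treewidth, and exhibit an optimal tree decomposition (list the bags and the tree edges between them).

Treewidth 3.
Bags: B1 = {a, b, c, d}
Tree: (single bag)

With just one bag of size 4, the width is 4 − 1 = 3, so tw(G) ≤ 3. Conversely, {a, b, c, d} is a clique of size 4, and the vertices of any clique must share a bag in every tree decomposition; so some bag has ≥ 4 vertices and tw(G) ≥ 3. Combining the bounds, tw(G) = 3.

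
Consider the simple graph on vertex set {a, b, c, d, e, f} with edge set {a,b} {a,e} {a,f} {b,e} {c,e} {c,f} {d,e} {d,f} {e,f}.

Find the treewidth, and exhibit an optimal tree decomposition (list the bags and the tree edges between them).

Treewidth 2.
One such decomposition:
Bags: B1 = {a, e, f}  B2 = {c, e, f}  B3 = {a, b, e}  B4 = {d, e, f}
Tree: B1–B2, B1–B3, B2–B4

The largest bag has 3 vertices, giving width 2; this decomposition certifies tw(G) ≤ 2. Conversely, {d, e, f} is a clique of size 3, and the vertices of any clique must share a bag in every tree decomposition; so some bag has ≥ 3 vertices and tw(G) ≥ 2. Hence tw(G) = 2 exactly.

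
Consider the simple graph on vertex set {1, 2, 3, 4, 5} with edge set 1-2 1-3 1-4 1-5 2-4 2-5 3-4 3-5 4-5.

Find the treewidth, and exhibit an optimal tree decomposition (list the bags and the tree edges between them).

Each bag holds 4 vertices, so the decomposition has width 3, which upper-bounds the treewidth. For the lower bound, the 4 vertices {1, 2, 4, 5} are pairwise adjacent, and any tree decomposition puts a clique entirely inside one bag — forcing width ≥ 3. The upper and lower bounds meet at 3, so that is the treewidth.

Treewidth 3.
One such decomposition:
Bags: B1 = {1, 2, 4, 5}  B2 = {1, 3, 4, 5}
Tree: B1–B2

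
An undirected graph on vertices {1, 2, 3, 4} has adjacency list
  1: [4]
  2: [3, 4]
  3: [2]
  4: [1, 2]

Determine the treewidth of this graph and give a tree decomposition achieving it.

Treewidth 1.
Bags: B1 = {2, 3}  B2 = {2, 4}  B3 = {1, 4}
Tree: B1–B2, B2–B3

Every bag has size at most 2, so the width is 2 − 1 = 1 and tw(G) ≤ 1. Since G has at least one edge (e.g. 3–2), it is not an edgeless graph, so tw(G) ≥ 1. The upper and lower bounds meet at 1, so that is the treewidth.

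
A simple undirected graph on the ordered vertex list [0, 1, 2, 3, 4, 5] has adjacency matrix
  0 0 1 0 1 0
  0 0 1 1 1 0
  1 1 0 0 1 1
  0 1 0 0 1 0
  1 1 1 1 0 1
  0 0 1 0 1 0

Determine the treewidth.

2

A width-2 tree decomposition is:
Bags: B1 = {2, 4, 5}  B2 = {1, 2, 4}  B3 = {0, 2, 4}  B4 = {1, 3, 4}
Tree: B1–B2, B2–B3, B2–B4
Every bag has size at most 3, so the width is 3 − 1 = 2 and tw(G) ≤ 2. Conversely, {0, 2, 4} is a clique of size 3, and the vertices of any clique must share a bag in every tree decomposition; so some bag has ≥ 3 vertices and tw(G) ≥ 2. Hence tw(G) = 2 exactly.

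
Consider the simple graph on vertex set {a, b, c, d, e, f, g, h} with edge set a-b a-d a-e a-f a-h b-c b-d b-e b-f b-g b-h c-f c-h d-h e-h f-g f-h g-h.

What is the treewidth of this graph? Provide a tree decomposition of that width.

The largest bag has 4 vertices, giving width 3; this decomposition certifies tw(G) ≤ 3. Conversely, {a, b, d, h} is a clique of size 4, and the vertices of any clique must share a bag in every tree decomposition; so some bag has ≥ 4 vertices and tw(G) ≥ 3. Hence tw(G) = 3 exactly.

Treewidth 3.
Bags: B1 = {b, c, f, h}  B2 = {a, b, f, h}  B3 = {a, b, e, h}  B4 = {b, f, g, h}  B5 = {a, b, d, h}
Tree: B1–B2, B2–B3, B1–B4, B2–B5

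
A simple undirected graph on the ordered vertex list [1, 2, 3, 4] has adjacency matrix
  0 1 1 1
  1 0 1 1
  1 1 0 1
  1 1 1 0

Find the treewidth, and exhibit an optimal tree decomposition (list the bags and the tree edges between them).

Treewidth 3.
Bags: B1 = {1, 2, 3, 4}
Tree: (single bag)

With just one bag of size 4, the width is 4 − 1 = 3, so tw(G) ≤ 3. For the lower bound, the 4 vertices {1, 2, 3, 4} are pairwise adjacent, and any tree decomposition puts a clique entirely inside one bag — forcing width ≥ 3. Therefore the treewidth is 3.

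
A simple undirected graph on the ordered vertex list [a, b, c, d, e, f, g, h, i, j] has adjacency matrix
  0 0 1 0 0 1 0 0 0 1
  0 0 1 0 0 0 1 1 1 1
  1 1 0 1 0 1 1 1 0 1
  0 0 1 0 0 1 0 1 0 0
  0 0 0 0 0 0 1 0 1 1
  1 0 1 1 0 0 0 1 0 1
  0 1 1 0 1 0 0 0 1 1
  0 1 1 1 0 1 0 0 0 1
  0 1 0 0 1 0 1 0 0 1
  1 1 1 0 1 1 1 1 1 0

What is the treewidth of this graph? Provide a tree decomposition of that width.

Treewidth 3.
One optimal decomposition is:
Bags: B1 = {c, f, h, j}  B2 = {b, c, h, j}  B3 = {b, c, g, j}  B4 = {b, g, i, j}  B5 = {a, c, f, j}  B6 = {e, g, i, j}  B7 = {c, d, f, h}
Tree: B1–B2, B2–B3, B3–B4, B1–B5, B4–B6, B1–B7

The largest bag has 4 vertices, giving width 3; this decomposition certifies tw(G) ≤ 3. For the lower bound, the 4 vertices {c, d, f, h} are pairwise adjacent, and any tree decomposition puts a clique entirely inside one bag — forcing width ≥ 3. The upper and lower bounds meet at 3, so that is the treewidth.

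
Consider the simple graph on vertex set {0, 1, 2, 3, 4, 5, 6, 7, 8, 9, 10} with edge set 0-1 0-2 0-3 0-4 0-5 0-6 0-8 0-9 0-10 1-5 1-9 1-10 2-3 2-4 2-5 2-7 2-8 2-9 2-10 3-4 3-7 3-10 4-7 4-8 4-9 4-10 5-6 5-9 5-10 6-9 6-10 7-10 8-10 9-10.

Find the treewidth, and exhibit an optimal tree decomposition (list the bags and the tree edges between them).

Each bag holds 5 vertices, so the decomposition has width 4, which upper-bounds the treewidth. For the lower bound, the 5 vertices {0, 1, 5, 9, 10} are pairwise adjacent, and any tree decomposition puts a clique entirely inside one bag — forcing width ≥ 4. Hence tw(G) = 4 exactly.

Treewidth 4.
One such decomposition:
Bags: B1 = {0, 2, 4, 9, 10}  B2 = {0, 2, 5, 9, 10}  B3 = {0, 1, 5, 9, 10}  B4 = {0, 2, 4, 8, 10}  B5 = {0, 5, 6, 9, 10}  B6 = {0, 2, 3, 4, 10}  B7 = {2, 3, 4, 7, 10}
Tree: B1–B2, B2–B3, B1–B4, B3–B5, B1–B6, B6–B7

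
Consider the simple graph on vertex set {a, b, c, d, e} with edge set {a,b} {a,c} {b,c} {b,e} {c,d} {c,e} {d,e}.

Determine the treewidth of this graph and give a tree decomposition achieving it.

Treewidth 2.
One optimal decomposition is:
Bags: B1 = {a, b, c}  B2 = {b, c, e}  B3 = {c, d, e}
Tree: B1–B2, B2–B3

The largest bag has 3 vertices, giving width 2; this decomposition certifies tw(G) ≤ 2. Conversely, {c, d, e} is a clique of size 3, and the vertices of any clique must share a bag in every tree decomposition; so some bag has ≥ 3 vertices and tw(G) ≥ 2. Hence tw(G) = 2 exactly.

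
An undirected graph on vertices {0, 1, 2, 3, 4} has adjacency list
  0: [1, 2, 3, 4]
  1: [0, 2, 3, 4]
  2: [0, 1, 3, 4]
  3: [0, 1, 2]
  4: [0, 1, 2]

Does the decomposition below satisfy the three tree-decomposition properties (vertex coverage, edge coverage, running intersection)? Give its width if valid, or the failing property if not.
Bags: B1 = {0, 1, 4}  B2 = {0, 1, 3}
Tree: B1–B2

No — vertex 2 appears in no bag.

A tree decomposition must satisfy three properties: every vertex lies in some bag; for every edge, both endpoints lie together in some bag; and for every vertex, the bags containing it form a connected subtree. Here vertex 2 appears in no bag, so the decomposition is invalid.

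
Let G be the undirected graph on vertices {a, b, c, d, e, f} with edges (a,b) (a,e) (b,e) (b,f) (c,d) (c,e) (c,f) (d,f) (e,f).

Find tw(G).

A width-2 tree decomposition is:
Bags: B1 = {c, e, f}  B2 = {c, d, f}  B3 = {b, e, f}  B4 = {a, b, e}
Tree: B1–B2, B1–B3, B3–B4
Each bag holds 3 vertices, so the decomposition has width 2, which upper-bounds the treewidth. On the other hand G contains the 3-clique {a, b, e}. A clique must lie in a single bag of any decomposition, so no decomposition can have width below 2. Hence tw(G) = 2 exactly.

2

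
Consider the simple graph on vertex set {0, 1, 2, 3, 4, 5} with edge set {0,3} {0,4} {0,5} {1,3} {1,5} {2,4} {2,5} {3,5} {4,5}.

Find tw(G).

A width-2 tree decomposition is:
Bags: B1 = {0, 4, 5}  B2 = {0, 3, 5}  B3 = {2, 4, 5}  B4 = {1, 3, 5}
Tree: B1–B2, B1–B3, B2–B4
Every bag has size at most 3, so the width is 3 − 1 = 2 and tw(G) ≤ 2. Conversely, {0, 3, 5} is a clique of size 3, and the vertices of any clique must share a bag in every tree decomposition; so some bag has ≥ 3 vertices and tw(G) ≥ 2. Therefore the treewidth is 2.

2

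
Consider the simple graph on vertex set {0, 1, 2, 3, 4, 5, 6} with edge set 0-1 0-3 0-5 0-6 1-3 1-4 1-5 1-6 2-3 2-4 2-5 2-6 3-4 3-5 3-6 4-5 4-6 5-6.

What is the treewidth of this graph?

A width-4 tree decomposition is:
Bags: B1 = {2, 3, 4, 5, 6}  B2 = {1, 3, 4, 5, 6}  B3 = {0, 1, 3, 5, 6}
Tree: B1–B2, B2–B3
The largest bag has 5 vertices, giving width 4; this decomposition certifies tw(G) ≤ 4. On the other hand G contains the 5-clique {0, 1, 3, 5, 6}. A clique must lie in a single bag of any decomposition, so no decomposition can have width below 4. Combining the bounds, tw(G) = 4.

4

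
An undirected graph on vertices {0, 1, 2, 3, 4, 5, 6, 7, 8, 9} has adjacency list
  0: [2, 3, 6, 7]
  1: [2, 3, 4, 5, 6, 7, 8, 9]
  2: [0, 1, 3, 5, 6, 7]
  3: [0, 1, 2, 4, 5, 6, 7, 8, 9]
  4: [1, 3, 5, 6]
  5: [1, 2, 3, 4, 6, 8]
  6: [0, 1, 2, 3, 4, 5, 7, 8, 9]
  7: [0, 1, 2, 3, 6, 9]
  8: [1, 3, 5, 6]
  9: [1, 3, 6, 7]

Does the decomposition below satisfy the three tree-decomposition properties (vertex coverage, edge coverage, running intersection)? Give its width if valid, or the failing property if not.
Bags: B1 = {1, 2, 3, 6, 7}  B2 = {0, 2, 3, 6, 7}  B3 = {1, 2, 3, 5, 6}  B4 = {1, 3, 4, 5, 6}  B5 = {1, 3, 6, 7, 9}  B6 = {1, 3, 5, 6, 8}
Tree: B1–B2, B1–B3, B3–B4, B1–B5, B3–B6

Every vertex of G appears in some bag (union = {0, 1, 2, 3, 4, 5, 6, 7, 8, 9}); every edge is covered by a bag; and for each vertex v the set of bags containing v is connected in the bag tree. The decomposition is therefore valid. The largest bag has 5 vertices, so the width is 4.

Yes; width 4.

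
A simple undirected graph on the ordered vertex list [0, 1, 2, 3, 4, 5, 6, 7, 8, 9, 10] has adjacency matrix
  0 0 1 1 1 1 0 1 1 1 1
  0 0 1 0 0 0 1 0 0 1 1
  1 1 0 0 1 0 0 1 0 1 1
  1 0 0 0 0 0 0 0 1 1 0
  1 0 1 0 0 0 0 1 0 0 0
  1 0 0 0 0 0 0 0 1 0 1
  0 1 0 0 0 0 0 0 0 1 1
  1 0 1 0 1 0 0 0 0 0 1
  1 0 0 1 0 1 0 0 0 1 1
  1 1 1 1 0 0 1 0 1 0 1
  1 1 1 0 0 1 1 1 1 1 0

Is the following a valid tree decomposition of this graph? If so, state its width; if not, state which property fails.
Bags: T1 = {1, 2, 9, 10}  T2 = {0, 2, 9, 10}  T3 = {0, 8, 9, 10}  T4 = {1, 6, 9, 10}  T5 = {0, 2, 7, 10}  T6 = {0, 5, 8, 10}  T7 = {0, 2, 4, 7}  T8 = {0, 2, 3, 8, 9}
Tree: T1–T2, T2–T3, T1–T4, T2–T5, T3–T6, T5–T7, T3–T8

A tree decomposition must satisfy three properties: every vertex lies in some bag; for every edge, both endpoints lie together in some bag; and for every vertex, the bags containing it form a connected subtree. Here bags containing vertex 2 are not connected in the tree, so the decomposition is invalid.

No — bags containing vertex 2 are not connected in the tree.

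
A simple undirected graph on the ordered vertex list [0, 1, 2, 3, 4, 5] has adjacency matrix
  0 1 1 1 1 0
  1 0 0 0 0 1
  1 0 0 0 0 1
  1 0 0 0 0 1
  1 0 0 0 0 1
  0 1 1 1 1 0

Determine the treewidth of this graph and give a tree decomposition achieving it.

Treewidth 2.
One optimal decomposition is:
Bags: B1 = {0, 1, 5}  B2 = {0, 4, 5}  B3 = {0, 3, 5}  B4 = {0, 2, 5}
Tree: B1–B2, B2–B3, B3–B4

The largest bag has 3 vertices, giving width 2; this decomposition certifies tw(G) ≤ 2. Since 0–1–5–4–0 is a cycle in G, G is not acyclic. Forests are exactly the graphs of treewidth ≤ 1, so tw(G) ≥ 2. Hence tw(G) = 2 exactly.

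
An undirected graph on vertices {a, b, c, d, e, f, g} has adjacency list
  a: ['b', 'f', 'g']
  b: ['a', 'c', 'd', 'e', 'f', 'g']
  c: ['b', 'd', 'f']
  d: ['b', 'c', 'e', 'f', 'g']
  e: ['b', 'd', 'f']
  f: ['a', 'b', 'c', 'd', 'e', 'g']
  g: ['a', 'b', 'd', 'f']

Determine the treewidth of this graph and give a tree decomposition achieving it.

Each bag holds 4 vertices, so the decomposition has width 3, which upper-bounds the treewidth. For the lower bound, the 4 vertices {b, d, f, g} are pairwise adjacent, and any tree decomposition puts a clique entirely inside one bag — forcing width ≥ 3. Hence tw(G) = 3 exactly.

Treewidth 3.
One optimal decomposition is:
Bags: B1 = {b, c, d, f}  B2 = {b, d, f, g}  B3 = {b, d, e, f}  B4 = {a, b, f, g}
Tree: B1–B2, B1–B3, B2–B4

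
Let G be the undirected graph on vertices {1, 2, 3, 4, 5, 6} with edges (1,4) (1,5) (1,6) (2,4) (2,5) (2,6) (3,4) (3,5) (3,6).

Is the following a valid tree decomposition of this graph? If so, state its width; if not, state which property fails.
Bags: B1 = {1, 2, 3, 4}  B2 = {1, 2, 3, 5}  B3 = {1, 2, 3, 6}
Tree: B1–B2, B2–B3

Checking the three conditions: (i) the bags cover all of {1, 2, 3, 4, 5, 6}; (ii) for each edge, some bag contains both endpoints; (iii) the bags containing any fixed vertex form a subtree. All hold, so the decomposition is valid with width 4 − 1 = 3.

Yes; width 3.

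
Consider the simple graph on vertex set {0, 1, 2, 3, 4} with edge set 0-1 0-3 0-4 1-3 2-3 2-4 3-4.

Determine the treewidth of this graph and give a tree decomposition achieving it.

Treewidth 2.
Bags: B1 = {0, 3, 4}  B2 = {2, 3, 4}  B3 = {0, 1, 3}
Tree: B1–B2, B1–B3

The largest bag has 3 vertices, giving width 2; this decomposition certifies tw(G) ≤ 2. Conversely, {0, 1, 3} is a clique of size 3, and the vertices of any clique must share a bag in every tree decomposition; so some bag has ≥ 3 vertices and tw(G) ≥ 2. Hence tw(G) = 2 exactly.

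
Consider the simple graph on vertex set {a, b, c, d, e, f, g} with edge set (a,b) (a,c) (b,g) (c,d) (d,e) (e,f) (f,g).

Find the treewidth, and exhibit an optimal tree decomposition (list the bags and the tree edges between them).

Treewidth 2.
One such decomposition:
Bags: B1 = {e, f, g}  B2 = {d, e, g}  B3 = {c, d, g}  B4 = {a, c, g}  B5 = {a, b, g}
Tree: B1–B2, B2–B3, B3–B4, B4–B5

The largest bag has 3 vertices, giving width 2; this decomposition certifies tw(G) ≤ 2. The edges g–f–e–d–c–a–b–g form a cycle, so G is not a tree and its treewidth is at least 2. The upper and lower bounds meet at 2, so that is the treewidth.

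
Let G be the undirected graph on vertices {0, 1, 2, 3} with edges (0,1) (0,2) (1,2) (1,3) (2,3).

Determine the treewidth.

2

A width-2 tree decomposition is:
Bags: B1 = {0, 1, 2}  B2 = {1, 2, 3}
Tree: B1–B2
The largest bag has 3 vertices, giving width 2; this decomposition certifies tw(G) ≤ 2. For the lower bound, the 3 vertices {0, 1, 2} are pairwise adjacent, and any tree decomposition puts a clique entirely inside one bag — forcing width ≥ 2. Hence tw(G) = 2 exactly.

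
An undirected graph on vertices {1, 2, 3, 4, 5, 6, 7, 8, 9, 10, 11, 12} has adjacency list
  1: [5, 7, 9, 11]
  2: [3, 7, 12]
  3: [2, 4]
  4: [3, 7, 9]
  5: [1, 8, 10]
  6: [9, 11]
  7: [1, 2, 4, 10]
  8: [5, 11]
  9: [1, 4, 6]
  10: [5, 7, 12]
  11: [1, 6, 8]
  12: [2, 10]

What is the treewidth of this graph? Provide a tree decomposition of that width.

Treewidth 3.
One optimal decomposition is:
Bags: B1 = {2, 3, 10, 12}  B2 = {2, 3, 7, 10}  B3 = {3, 4, 7, 10}  B4 = {4, 5, 7, 10}  B5 = {1, 4, 5, 7}  B6 = {1, 4, 5, 9}  B7 = {1, 5, 8, 9}  B8 = {1, 8, 9, 11}  B9 = {6, 8, 9, 11}
Tree: B1–B2, B2–B3, B3–B4, B4–B5, B5–B6, B6–B7, B7–B8, B8–B9

Each bag holds 4 vertices, so the decomposition has width 3, which upper-bounds the treewidth. For the lower bound: the 4 vertex sets {2,3,12}, {10}, {7}, {1,4,5,9} are disjoint, each induces a connected subgraph, and every pair is joined by at least one edge of G. Contracting each set to a single vertex therefore yields K_{4} as a minor, and since treewidth is minor-monotone, tw(G) ≥ tw(K_{4}) = 3. The upper and lower bounds meet at 3, so that is the treewidth.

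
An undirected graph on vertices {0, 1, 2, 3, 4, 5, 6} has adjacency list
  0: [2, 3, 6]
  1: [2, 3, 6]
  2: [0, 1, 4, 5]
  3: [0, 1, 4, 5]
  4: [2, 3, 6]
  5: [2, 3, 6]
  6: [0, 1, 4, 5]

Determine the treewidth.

3

A width-3 tree decomposition is:
Bags: B1 = {2, 3, 5, 6}  B2 = {0, 2, 3, 6}  B3 = {2, 3, 4, 6}  B4 = {1, 2, 3, 6}
Tree: B1–B2, B2–B3, B3–B4
Every bag has size at most 4, so the width is 4 − 1 = 3 and tw(G) ≤ 3. For the lower bound: the 4 vertex sets {2,5}, {0,6}, {3}, {4} are disjoint, each induces a connected subgraph, and every pair is joined by at least one edge of G. Contracting each set to a single vertex therefore yields K_{4} as a minor, and since treewidth is minor-monotone, tw(G) ≥ tw(K_{4}) = 3. Combining the bounds, tw(G) = 3.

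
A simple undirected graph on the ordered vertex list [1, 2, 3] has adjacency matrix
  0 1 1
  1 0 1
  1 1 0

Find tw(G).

2

A width-2 tree decomposition is:
Bags: B1 = {1, 2, 3}
Tree: (single bag)
With just one bag of size 3, the width is 3 − 1 = 2, so tw(G) ≤ 2. On the other hand G contains the 3-clique {1, 2, 3}. A clique must lie in a single bag of any decomposition, so no decomposition can have width below 2. Combining the bounds, tw(G) = 2.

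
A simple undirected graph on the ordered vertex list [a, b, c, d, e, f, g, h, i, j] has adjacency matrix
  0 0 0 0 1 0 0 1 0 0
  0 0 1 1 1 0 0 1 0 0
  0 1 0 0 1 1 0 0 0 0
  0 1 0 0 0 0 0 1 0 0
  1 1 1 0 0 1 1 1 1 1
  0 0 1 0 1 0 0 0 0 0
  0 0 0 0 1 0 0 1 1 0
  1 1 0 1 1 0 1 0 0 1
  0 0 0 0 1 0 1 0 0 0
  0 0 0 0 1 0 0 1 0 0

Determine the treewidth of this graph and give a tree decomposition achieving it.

Treewidth 2.
One optimal decomposition is:
Bags: B1 = {e, h, j}  B2 = {e, g, h}  B3 = {e, g, i}  B4 = {a, e, h}  B5 = {b, e, h}  B6 = {b, c, e}  B7 = {b, d, h}  B8 = {c, e, f}
Tree: B1–B2, B2–B3, B1–B4, B1–B5, B5–B6, B5–B7, B6–B8

Each bag holds 3 vertices, so the decomposition has width 2, which upper-bounds the treewidth. For the lower bound, the 3 vertices {b, d, h} are pairwise adjacent, and any tree decomposition puts a clique entirely inside one bag — forcing width ≥ 2. Hence tw(G) = 2 exactly.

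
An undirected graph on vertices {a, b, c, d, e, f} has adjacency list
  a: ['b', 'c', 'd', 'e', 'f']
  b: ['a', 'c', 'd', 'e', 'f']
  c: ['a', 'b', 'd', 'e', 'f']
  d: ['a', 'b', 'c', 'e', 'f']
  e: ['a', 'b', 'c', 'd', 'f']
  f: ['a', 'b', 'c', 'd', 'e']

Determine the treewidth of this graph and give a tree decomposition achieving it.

Treewidth 5.
Bags: B1 = {a, b, c, d, e, f}
Tree: (single bag)

A single bag containing all 6 vertices is trivially a valid decomposition of width 5. Conversely, {a, b, c, d, e, f} is a clique of size 6, and the vertices of any clique must share a bag in every tree decomposition; so some bag has ≥ 6 vertices and tw(G) ≥ 5. Combining the bounds, tw(G) = 5.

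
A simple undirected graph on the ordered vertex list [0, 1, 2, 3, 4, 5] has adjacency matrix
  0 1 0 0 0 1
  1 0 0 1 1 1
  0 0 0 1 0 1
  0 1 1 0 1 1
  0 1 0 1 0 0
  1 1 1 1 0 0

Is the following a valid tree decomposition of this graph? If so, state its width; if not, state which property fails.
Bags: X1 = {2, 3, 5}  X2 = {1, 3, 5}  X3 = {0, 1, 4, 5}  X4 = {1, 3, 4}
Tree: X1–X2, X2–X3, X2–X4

No — bags containing vertex 4 are not connected in the tree.

A tree decomposition must satisfy three properties: every vertex lies in some bag; for every edge, both endpoints lie together in some bag; and for every vertex, the bags containing it form a connected subtree. Here bags containing vertex 4 are not connected in the tree, so the decomposition is invalid.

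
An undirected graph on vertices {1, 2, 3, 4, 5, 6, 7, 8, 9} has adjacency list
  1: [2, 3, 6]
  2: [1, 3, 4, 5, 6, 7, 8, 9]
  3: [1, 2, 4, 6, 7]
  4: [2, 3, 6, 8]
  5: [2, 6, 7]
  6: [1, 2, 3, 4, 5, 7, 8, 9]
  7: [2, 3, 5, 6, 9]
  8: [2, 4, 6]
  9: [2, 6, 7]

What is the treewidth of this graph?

3

A width-3 tree decomposition is:
Bags: B1 = {2, 3, 6, 7}  B2 = {2, 3, 4, 6}  B3 = {1, 2, 3, 6}  B4 = {2, 4, 6, 8}  B5 = {2, 5, 6, 7}  B6 = {2, 6, 7, 9}
Tree: B1–B2, B1–B3, B2–B4, B1–B5, B5–B6
The largest bag has 4 vertices, giving width 3; this decomposition certifies tw(G) ≤ 3. On the other hand G contains the 4-clique {2, 4, 6, 8}. A clique must lie in a single bag of any decomposition, so no decomposition can have width below 3. The upper and lower bounds meet at 3, so that is the treewidth.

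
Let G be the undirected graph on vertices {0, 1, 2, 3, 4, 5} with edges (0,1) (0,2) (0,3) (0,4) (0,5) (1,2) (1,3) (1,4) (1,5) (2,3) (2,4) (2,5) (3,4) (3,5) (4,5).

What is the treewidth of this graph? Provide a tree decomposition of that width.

Treewidth 5.
One such decomposition:
Bags: B1 = {0, 1, 2, 3, 4, 5}
Tree: (single bag)

With just one bag of size 6, the width is 6 − 1 = 5, so tw(G) ≤ 5. For the lower bound, the 6 vertices {0, 1, 2, 3, 4, 5} are pairwise adjacent, and any tree decomposition puts a clique entirely inside one bag — forcing width ≥ 5. Therefore the treewidth is 5.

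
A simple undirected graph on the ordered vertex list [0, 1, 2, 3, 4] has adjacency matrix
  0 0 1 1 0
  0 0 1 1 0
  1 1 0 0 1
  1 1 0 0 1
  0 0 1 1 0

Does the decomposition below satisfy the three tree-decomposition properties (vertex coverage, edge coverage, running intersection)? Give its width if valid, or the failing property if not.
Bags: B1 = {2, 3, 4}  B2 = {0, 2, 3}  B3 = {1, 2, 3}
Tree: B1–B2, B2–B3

Vertex coverage: the bags together contain {0, 1, 2, 3, 4}, the full vertex set. Edge coverage: each edge of G has both endpoints in at least one bag. Running intersection: for every vertex, the bags containing it form a connected subtree. All three properties hold, so this is a valid tree decomposition of width max|bag| − 1 = 2, and hence tw(G) ≤ 2.

Yes; width 2.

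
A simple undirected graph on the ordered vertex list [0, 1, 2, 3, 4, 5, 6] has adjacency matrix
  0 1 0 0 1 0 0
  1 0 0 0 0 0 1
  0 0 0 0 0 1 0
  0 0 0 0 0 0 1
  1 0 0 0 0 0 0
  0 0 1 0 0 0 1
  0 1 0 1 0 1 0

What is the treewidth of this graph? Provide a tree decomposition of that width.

Each bag holds 2 vertices, so the decomposition has width 1, which upper-bounds the treewidth. Since G has at least one edge (e.g. 0–1), it is not an edgeless graph, so tw(G) ≥ 1. Hence tw(G) = 1 exactly.

Treewidth 1.
Bags: B1 = {0, 1}  B2 = {1, 6}  B3 = {5, 6}  B4 = {0, 4}  B5 = {2, 5}  B6 = {3, 6}
Tree: B1–B2, B2–B3, B1–B4, B3–B5, B3–B6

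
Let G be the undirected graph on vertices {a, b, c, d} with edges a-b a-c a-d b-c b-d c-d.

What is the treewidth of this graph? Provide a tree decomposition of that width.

With just one bag of size 4, the width is 4 − 1 = 3, so tw(G) ≤ 3. For the lower bound, the 4 vertices {a, b, c, d} are pairwise adjacent, and any tree decomposition puts a clique entirely inside one bag — forcing width ≥ 3. Hence tw(G) = 3 exactly.

Treewidth 3.
One optimal decomposition is:
Bags: B1 = {a, b, c, d}
Tree: (single bag)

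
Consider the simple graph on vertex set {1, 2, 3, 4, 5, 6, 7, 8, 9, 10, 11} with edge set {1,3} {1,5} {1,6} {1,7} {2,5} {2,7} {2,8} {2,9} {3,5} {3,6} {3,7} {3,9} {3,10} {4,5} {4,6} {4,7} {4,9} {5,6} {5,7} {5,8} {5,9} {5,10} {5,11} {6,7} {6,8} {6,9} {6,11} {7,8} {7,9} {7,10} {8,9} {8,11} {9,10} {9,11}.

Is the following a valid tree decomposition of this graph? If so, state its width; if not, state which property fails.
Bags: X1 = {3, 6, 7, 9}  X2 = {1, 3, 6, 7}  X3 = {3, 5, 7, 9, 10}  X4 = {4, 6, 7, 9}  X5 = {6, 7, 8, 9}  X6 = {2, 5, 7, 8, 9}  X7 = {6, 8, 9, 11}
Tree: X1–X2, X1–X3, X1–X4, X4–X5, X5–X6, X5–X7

No — edge (5,6) lies in no bag.

A tree decomposition must satisfy three properties: every vertex lies in some bag; for every edge, both endpoints lie together in some bag; and for every vertex, the bags containing it form a connected subtree. Here edge (5,6) lies in no bag, so the decomposition is invalid.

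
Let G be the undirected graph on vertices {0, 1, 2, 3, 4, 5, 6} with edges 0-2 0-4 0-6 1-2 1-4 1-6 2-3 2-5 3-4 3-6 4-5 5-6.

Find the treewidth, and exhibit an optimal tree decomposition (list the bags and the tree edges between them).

Every bag has size at most 4, so the width is 4 − 1 = 3 and tw(G) ≤ 3. For the lower bound: the 4 vertex sets {0,2}, {1,4}, {6}, {3} are disjoint, each induces a connected subgraph, and every pair is joined by at least one edge of G. Contracting each set to a single vertex therefore yields K_{4} as a minor, and since treewidth is minor-monotone, tw(G) ≥ tw(K_{4}) = 3. Hence tw(G) = 3 exactly.

Treewidth 3.
Bags: B1 = {0, 2, 4, 6}  B2 = {1, 2, 4, 6}  B3 = {2, 3, 4, 6}  B4 = {2, 4, 5, 6}
Tree: B1–B2, B2–B3, B3–B4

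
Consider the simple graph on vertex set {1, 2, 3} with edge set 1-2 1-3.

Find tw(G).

1

A width-1 tree decomposition is:
Bags: B1 = {1, 2}  B2 = {1, 3}
Tree: B1–B2
Every bag has size at most 2, so the width is 2 − 1 = 1 and tw(G) ≤ 1. Since G has at least one edge (e.g. 1–2), it is not an edgeless graph, so tw(G) ≥ 1. Hence tw(G) = 1 exactly.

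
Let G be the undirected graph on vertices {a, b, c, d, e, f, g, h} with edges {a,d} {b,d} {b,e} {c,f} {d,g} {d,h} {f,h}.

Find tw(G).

1

A width-1 tree decomposition is:
Bags: B1 = {a, d}  B2 = {d, h}  B3 = {f, h}  B4 = {c, f}  B5 = {b, d}  B6 = {b, e}  B7 = {d, g}
Tree: B1–B2, B2–B3, B3–B4, B2–B5, B5–B6, B5–B7
Every bag has size at most 2, so the width is 2 − 1 = 1 and tw(G) ≤ 1. G has an edge, so its treewidth is at least 1. Therefore the treewidth is 1.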